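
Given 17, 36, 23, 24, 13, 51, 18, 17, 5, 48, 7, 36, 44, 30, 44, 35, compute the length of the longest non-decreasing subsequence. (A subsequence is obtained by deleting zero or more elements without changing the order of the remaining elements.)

6

Let dp[i] be the longest non-decreasing subsequence ending at position i. Then dp = [1, 2, 2, 3, 1, 4, 2, 2, 1, 4, 2, 4, 5, 4, 6, 5].
The maximum is 6; one witness is 17, 23, 24, 36, 44, 44 at positions 1,3,4,12,13,15.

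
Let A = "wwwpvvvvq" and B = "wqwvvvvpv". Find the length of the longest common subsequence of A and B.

6

A longest common subsequence is wwvvvv (length 6); the LCS DP confirms no longer common subsequence exists.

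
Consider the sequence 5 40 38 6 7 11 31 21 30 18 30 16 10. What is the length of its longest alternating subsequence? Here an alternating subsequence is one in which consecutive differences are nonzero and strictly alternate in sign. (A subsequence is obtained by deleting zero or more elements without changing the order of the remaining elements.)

Track the best alternating length ending on an up-step vs a down-step at each position: up/down = 1/1, 2/1, 2/3, 2/3, 4/3, 4/3, 4/3, 4/5, 6/5, 4/7, 8/5, 4/9, 4/9.
The maximum over both is 9; one such subsequence is 5, 40, 6, 31, 21, 30, 18, 30, 16.

9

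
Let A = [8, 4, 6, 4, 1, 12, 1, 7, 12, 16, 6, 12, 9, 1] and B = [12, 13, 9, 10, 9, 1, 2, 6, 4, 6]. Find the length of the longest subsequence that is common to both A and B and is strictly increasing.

A longest common strictly increasing subsequence is 1, 6 (length 2); it appears in order in both A and B, and no longer such subsequence exists.

2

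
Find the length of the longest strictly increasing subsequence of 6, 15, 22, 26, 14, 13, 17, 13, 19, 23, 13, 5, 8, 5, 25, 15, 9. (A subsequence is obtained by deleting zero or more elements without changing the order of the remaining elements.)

6

Let dp[i] be the longest increasing subsequence ending at position i. Then dp = [1, 2, 3, 4, 2, 2, 3, 2, 4, 5, 2, 1, 2, 1, 6, 3, 3].
The maximum is 6; one witness is 6, 15, 17, 19, 23, 25 at positions 1,2,7,9,10,15.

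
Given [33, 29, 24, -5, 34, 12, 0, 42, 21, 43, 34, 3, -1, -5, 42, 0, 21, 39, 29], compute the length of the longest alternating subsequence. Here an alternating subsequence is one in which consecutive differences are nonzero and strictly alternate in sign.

12

Track the best alternating length ending on an up-step vs a down-step at each position: up/down = 1/1, 1/2, 1/2, 1/2, 3/1, 3/4, 3/4, 5/1, 5/6, 7/1, 7/8, 5/8, 3/8, 1/8, 9/8, 9/10, 11/10, 11/10, 11/12.
The maximum over both is 12; one such subsequence is 33, 29, 34, 12, 42, 21, 43, 34, 42, 0, 39, 29.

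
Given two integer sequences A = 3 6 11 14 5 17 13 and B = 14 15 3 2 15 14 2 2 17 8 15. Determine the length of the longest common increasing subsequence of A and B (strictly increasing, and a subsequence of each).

A longest common strictly increasing subsequence is 3, 14, 17 (length 3); it appears in order in both A and B, and no longer such subsequence exists.

3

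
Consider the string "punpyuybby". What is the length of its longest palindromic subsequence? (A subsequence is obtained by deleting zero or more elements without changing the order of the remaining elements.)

4

One longest palindromic subsequence is ybby (positions 5,8,9,10); it reads the same forward and backward, and the interval DP gives dp[1][10] = 4.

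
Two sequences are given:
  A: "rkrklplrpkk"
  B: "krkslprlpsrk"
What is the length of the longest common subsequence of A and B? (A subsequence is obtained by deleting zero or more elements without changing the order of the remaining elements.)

8

A longest common subsequence is krklplrk (length 8); the LCS DP confirms no longer common subsequence exists.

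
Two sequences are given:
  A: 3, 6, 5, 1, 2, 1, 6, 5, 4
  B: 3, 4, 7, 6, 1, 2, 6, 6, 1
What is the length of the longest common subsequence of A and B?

Backtracking the LCS table gives one alignment: 3 (A1,B1) → 6 (A2,B4) → 1 (A4,B5) → 2 (A5,B6) → 1 (A6,B9).
So the longest common subsequence has length 5.

5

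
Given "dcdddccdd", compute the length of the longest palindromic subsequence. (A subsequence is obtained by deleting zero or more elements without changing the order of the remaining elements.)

One longest palindromic subsequence is dcdddcd (positions 1,2,3,4,5,7,9); it reads the same forward and backward, and the interval DP gives dp[1][9] = 7.

7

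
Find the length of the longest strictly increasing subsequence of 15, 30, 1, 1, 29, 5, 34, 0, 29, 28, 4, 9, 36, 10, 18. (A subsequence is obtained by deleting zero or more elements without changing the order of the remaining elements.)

Scanning left to right, the best length ending at each element is: 15→1, 30→2, 1→1, 1→1, 29→2, 5→2, 34→3, 0→1, 29→3, 28→3, 4→2, 9→3, 36→4, 10→4, 18→5.
So the longest increasing subsequence has length 5, e.g. 1, 5, 9, 10, 18.

5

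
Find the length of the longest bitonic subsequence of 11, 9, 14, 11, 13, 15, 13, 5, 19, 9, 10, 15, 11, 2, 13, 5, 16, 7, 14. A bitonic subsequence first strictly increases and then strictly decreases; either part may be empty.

8

One longest bitonic subsequence is 9, 11, 13, 15, 19, 15, 13, 7 (positions 2,4,5,6,9,12,15,18): it rises to 19 then falls. Length 8 is optimal.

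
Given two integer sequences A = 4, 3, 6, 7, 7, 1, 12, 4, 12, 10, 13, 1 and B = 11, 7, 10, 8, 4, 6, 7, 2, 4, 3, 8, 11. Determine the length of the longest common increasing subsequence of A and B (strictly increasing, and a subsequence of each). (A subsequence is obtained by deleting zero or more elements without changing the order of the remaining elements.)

3

A longest common strictly increasing subsequence is 4, 6, 7 (length 3); it appears in order in both A and B, and no longer such subsequence exists.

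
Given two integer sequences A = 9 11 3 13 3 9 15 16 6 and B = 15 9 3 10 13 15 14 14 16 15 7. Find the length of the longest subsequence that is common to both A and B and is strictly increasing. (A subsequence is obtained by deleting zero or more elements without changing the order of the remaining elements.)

A longest common strictly increasing subsequence is 9, 13, 15, 16 (length 4); it appears in order in both A and B, and no longer such subsequence exists.

4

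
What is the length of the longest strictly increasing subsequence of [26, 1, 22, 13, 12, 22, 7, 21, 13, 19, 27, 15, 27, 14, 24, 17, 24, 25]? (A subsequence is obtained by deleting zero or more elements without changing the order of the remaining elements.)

Let dp[i] be the longest increasing subsequence ending at position i. Then dp = [1, 1, 2, 2, 2, 3, 2, 3, 3, 4, 5, 4, 5, 4, 5, 5, 6, 7].
The maximum is 7; one witness is 1, 12, 13, 15, 17, 24, 25 at positions 2,5,9,12,16,17,18.

7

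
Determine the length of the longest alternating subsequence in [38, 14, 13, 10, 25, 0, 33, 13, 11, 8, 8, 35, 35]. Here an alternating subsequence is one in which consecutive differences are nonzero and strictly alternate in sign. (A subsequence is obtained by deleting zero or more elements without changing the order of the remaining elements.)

A longest alternating subsequence is 38, 14, 25, 0, 33, 13, 35 (positions 1,2,5,6,7,8,12); its 6 consecutive differences strictly alternate in sign, and length 7 is optimal.

7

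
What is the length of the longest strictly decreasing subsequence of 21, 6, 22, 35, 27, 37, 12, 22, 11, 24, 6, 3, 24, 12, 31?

6

One longest decreasing subsequence is 35, 27, 12, 11, 6, 3 (positions 4,5,7,9,11,12), of length 6; no longer one exists.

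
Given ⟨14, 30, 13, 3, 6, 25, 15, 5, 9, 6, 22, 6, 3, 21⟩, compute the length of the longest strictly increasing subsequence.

4

Scanning left to right, the best length ending at each element is: 14→1, 30→2, 13→1, 3→1, 6→2, 25→3, 15→3, 5→2, 9→3, 6→3, 22→4, 6→3, 3→1, 21→4.
So the longest increasing subsequence has length 4, e.g. 3, 6, 15, 22.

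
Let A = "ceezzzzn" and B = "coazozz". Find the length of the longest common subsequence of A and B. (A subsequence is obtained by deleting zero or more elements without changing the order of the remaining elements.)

Backtracking the LCS table gives one alignment: c (A1,B1) → z (A4,B4) → z (A6,B6) → z (A7,B7).
So the longest common subsequence has length 4.

4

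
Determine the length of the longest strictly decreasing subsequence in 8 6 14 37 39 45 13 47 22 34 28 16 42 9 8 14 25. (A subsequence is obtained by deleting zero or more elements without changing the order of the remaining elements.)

Let dp[i] be the longest decreasing subsequence ending at position i. Then dp = [1, 2, 1, 1, 1, 1, 2, 1, 2, 2, 3, 4, 2, 5, 6, 5, 4].
The maximum is 6; one witness is 37, 34, 28, 16, 9, 8 at positions 4,10,11,12,14,15.

6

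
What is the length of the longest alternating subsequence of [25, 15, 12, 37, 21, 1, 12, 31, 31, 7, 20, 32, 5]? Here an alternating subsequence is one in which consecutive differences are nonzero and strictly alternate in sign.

A longest alternating subsequence is 25, 15, 37, 1, 12, 7, 20, 5 (positions 1,2,4,6,7,10,11,13); its 7 consecutive differences strictly alternate in sign, and length 8 is optimal.

8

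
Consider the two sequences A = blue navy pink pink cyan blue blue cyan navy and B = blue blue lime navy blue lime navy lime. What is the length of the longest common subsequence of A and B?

4

Backtracking the LCS table gives one alignment: blue (A1,B2) → navy (A2,B4) → blue (A6,B5) → navy (A9,B7).
So the longest common subsequence has length 4.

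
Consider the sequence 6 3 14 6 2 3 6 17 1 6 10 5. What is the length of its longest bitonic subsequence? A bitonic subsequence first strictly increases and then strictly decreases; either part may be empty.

Let inc[i] be the LIS ending at i and dec[i] the longest strictly decreasing subsequence starting at i. inc = [1, 1, 2, 2, 1, 2, 3, 4, 1, 3, 4, 3], dec = [4, 3, 4, 3, 2, 2, 2, 3, 1, 2, 2, 1].
max_i inc[i]+dec[i]−1 = 6, with one witness 2, 3, 6, 17, 10, 5.

6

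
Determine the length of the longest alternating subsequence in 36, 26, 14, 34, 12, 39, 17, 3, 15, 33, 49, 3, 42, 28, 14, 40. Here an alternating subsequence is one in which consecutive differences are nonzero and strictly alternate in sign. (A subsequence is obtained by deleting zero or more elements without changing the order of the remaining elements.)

11

A longest alternating subsequence is 36, 26, 34, 12, 39, 3, 15, 3, 42, 28, 40 (positions 1,2,4,5,6,8,9,12,13,14,16); its 10 consecutive differences strictly alternate in sign, and length 11 is optimal.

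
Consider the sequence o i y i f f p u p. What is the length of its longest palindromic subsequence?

One longest palindromic subsequence is pup (positions 7,8,9); it reads the same forward and backward, and the interval DP gives dp[1][9] = 3.

3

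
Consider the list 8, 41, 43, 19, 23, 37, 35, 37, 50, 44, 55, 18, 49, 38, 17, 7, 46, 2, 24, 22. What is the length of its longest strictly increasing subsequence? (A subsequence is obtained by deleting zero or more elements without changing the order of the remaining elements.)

7

Let dp[i] be the longest increasing subsequence ending at position i. Then dp = [1, 2, 3, 2, 3, 4, 4, 5, 6, 6, 7, 2, 7, 6, 2, 1, 7, 1, 4, 3].
The maximum is 7; one witness is 8, 19, 23, 35, 37, 50, 55 at positions 1,4,5,7,8,9,11.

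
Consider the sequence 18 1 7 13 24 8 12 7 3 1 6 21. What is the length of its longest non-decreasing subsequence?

5

Scanning left to right, the best length ending at each element is: 18→1, 1→1, 7→2, 13→3, 24→4, 8→3, 12→4, 7→3, 3→2, 1→2, 6→3, 21→5.
So the longest non-decreasing subsequence has length 5, e.g. 1, 7, 8, 12, 21.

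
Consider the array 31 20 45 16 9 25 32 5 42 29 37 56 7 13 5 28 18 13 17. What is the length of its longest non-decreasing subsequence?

5

One longest non-decreasing subsequence is 20, 25, 32, 42, 56 (positions 2,6,7,9,12), of length 5; no longer one exists.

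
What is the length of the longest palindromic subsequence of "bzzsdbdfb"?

5

Using dp[i][j] = 2 + dp[i+1][j−1] if the ends match, else max(dp[i+1][j], dp[i][j−1]):
dp[1][9] = 5. A witness is bdbdb at positions 1,5,6,7,9.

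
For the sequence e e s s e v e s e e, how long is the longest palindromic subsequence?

9

One longest palindromic subsequence is eesevesee (positions 1,2,3,5,6,7,8,9,10); it reads the same forward and backward, and the interval DP gives dp[1][10] = 9.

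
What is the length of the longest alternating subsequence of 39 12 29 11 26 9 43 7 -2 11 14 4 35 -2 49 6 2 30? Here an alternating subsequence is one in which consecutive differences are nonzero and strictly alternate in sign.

Track the best alternating length ending on an up-step vs a down-step at each position: up/down = 1/1, 1/2, 3/2, 1/4, 5/4, 1/6, 7/1, 1/8, 1/8, 9/8, 9/8, 9/10, 11/8, 1/12, 13/1, 13/14, 13/14, 15/14.
The maximum over both is 15; one such subsequence is 39, 12, 29, 11, 26, 9, 43, 7, 11, 4, 35, -2, 49, 6, 30.

15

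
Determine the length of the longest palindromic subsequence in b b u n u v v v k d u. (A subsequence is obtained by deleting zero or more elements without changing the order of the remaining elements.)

One longest palindromic subsequence is uvvvu (positions 3,6,7,8,11); it reads the same forward and backward, and the interval DP gives dp[1][11] = 5.

5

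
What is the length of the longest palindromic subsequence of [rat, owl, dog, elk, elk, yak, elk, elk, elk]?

Using dp[i][j] = 2 + dp[i+1][j−1] if the ends match, else max(dp[i+1][j], dp[i][j−1]):
dp[1][9] = 5. A witness is elk elk elk elk elk at positions 4,5,7,8,9.

5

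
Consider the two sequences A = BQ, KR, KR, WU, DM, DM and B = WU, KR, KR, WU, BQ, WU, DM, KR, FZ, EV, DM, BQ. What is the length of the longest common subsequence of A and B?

Backtracking the LCS table gives one alignment: KR (A2,B2) → KR (A3,B3) → WU (A4,B6) → DM (A5,B7) → DM (A6,B11).
So the longest common subsequence has length 5.

5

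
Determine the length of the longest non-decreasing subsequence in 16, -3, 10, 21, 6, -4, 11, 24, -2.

4

One longest non-decreasing subsequence is -3, 10, 21, 24 (positions 2,3,4,8), of length 4; no longer one exists.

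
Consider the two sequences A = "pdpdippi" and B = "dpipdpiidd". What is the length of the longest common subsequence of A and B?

6

A longest common subsequence is dpippi (length 6); the LCS DP confirms no longer common subsequence exists.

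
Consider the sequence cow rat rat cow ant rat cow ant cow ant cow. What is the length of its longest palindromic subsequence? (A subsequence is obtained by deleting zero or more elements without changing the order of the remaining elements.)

7

One longest palindromic subsequence is cow ant cow ant cow ant cow (positions 1,5,7,8,9,10,11); it reads the same forward and backward, and the interval DP gives dp[1][11] = 7.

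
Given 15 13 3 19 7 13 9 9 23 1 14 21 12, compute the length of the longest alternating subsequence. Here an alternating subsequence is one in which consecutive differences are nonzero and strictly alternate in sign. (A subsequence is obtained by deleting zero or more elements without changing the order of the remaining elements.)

Track the best alternating length ending on an up-step vs a down-step at each position: up/down = 1/1, 1/2, 1/2, 3/1, 3/4, 5/4, 5/6, 5/6, 7/1, 1/8, 9/8, 9/8, 9/10.
The maximum over both is 10; one such subsequence is 15, 13, 19, 7, 13, 9, 23, 1, 14, 12.

10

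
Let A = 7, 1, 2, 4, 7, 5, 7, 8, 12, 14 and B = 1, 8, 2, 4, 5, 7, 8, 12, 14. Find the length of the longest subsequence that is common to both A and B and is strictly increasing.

8

For each value that appears in both, track the longest common increasing run ending there.
The best achievable length is 8; one witness is 1, 2, 4, 5, 7, 8, 12, 14 (A-positions 2,3,4,6,7,8,9,10, B-positions 1,3,4,5,6,7,8,9).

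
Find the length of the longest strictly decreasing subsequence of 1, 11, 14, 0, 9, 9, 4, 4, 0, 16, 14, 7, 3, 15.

4

Let dp[i] be the longest decreasing subsequence ending at position i. Then dp = [1, 1, 1, 2, 2, 2, 3, 3, 4, 1, 2, 3, 4, 2].
The maximum is 4; one witness is 11, 9, 4, 0 at positions 2,5,7,9.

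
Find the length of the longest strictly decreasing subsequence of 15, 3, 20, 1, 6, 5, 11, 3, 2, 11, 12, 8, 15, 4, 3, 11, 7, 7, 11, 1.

6

One longest decreasing subsequence is 15, 6, 5, 3, 2, 1 (positions 1,5,6,8,9,20), of length 6; no longer one exists.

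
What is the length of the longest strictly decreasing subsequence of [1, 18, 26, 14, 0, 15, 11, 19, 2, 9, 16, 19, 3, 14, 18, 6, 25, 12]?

Let dp[i] be the longest decreasing subsequence ending at position i. Then dp = [1, 1, 1, 2, 3, 2, 3, 2, 4, 4, 3, 2, 5, 4, 3, 5, 2, 5].
The maximum is 5; one witness is 18, 14, 11, 9, 3 at positions 2,4,7,10,13.

5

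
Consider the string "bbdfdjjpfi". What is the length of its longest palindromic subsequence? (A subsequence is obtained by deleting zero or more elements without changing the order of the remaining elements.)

One longest palindromic subsequence is fjjf (positions 4,6,7,9); it reads the same forward and backward, and the interval DP gives dp[1][10] = 4.

4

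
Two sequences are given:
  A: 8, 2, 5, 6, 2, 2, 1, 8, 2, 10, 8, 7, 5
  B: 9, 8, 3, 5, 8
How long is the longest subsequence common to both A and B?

A longest common subsequence is 8, 5, 8 (length 3); the LCS DP confirms no longer common subsequence exists.

3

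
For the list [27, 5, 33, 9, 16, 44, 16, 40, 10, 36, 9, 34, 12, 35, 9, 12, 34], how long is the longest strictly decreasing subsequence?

6

Let dp[i] be the longest decreasing subsequence ending at position i. Then dp = [1, 2, 1, 2, 2, 1, 2, 2, 3, 3, 4, 4, 5, 4, 6, 5, 5].
The maximum is 6; one witness is 44, 40, 36, 34, 12, 9 at positions 6,8,10,12,13,15.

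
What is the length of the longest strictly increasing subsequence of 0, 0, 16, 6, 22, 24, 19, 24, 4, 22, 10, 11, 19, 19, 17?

5

One longest increasing subsequence is 0, 6, 10, 11, 19 (positions 1,4,11,12,13), of length 5; no longer one exists.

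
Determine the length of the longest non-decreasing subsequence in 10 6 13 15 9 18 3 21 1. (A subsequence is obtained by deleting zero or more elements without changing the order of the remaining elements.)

5

Let dp[i] be the longest non-decreasing subsequence ending at position i. Then dp = [1, 1, 2, 3, 2, 4, 1, 5, 1].
The maximum is 5; one witness is 10, 13, 15, 18, 21 at positions 1,3,4,6,8.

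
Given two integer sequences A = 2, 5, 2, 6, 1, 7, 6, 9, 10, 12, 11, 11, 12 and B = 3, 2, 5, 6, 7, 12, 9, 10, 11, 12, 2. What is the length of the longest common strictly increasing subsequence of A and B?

8

A longest common strictly increasing subsequence is 2, 5, 6, 7, 9, 10, 11, 12 (length 8); it appears in order in both A and B, and no longer such subsequence exists.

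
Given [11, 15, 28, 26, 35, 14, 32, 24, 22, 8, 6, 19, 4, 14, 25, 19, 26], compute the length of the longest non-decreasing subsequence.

Let dp[i] be the longest non-decreasing subsequence ending at position i. Then dp = [1, 2, 3, 3, 4, 2, 4, 3, 3, 1, 1, 3, 1, 3, 4, 4, 5].
The maximum is 5; one witness is 11, 15, 24, 25, 26 at positions 1,2,8,15,17.

5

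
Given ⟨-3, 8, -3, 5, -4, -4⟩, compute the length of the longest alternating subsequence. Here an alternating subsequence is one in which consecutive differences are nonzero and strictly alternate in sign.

Track the best alternating length ending on an up-step vs a down-step at each position: up/down = 1/1, 2/1, 1/3, 4/3, 1/5, 1/5.
The maximum over both is 5; one such subsequence is -3, 8, -3, 5, -4.

5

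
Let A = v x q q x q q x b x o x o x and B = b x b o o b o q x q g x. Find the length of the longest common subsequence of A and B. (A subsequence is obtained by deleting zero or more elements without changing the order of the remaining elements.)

5

Backtracking the LCS table gives one alignment: x (A2,B2) → q (A4,B8) → x (A5,B9) → q (A6,B10) → x (A14,B12).
So the longest common subsequence has length 5.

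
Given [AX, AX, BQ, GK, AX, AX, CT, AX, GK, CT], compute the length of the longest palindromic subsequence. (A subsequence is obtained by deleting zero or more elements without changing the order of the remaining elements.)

Using dp[i][j] = 2 + dp[i+1][j−1] if the ends match, else max(dp[i+1][j], dp[i][j−1]):
dp[1][10] = 5. A witness is GK AX CT AX GK at positions 4,5,7,8,9.

5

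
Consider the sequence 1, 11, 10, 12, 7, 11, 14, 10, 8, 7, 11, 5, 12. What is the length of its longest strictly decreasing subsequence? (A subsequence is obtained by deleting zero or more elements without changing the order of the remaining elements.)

Let dp[i] be the longest decreasing subsequence ending at position i. Then dp = [1, 1, 2, 1, 3, 2, 1, 3, 4, 5, 2, 6, 2].
The maximum is 6; one witness is 12, 11, 10, 8, 7, 5 at positions 4,6,8,9,10,12.

6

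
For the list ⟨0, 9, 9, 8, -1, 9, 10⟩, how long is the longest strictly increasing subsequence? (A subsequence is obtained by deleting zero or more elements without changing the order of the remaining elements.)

4

Let dp[i] be the longest increasing subsequence ending at position i. Then dp = [1, 2, 2, 2, 1, 3, 4].
The maximum is 4; one witness is 0, 8, 9, 10 at positions 1,4,6,7.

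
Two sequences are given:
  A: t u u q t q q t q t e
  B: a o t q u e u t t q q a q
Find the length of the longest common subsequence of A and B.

7

A longest common subsequence is tuutqqq (length 7); the LCS DP confirms no longer common subsequence exists.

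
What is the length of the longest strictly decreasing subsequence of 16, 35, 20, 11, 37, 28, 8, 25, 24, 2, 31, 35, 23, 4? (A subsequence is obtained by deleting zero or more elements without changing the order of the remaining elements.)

Let dp[i] be the longest decreasing subsequence ending at position i. Then dp = [1, 1, 2, 3, 1, 2, 4, 3, 4, 5, 2, 2, 5, 6].
The maximum is 6; one witness is 35, 28, 25, 24, 23, 4 at positions 2,6,8,9,13,14.

6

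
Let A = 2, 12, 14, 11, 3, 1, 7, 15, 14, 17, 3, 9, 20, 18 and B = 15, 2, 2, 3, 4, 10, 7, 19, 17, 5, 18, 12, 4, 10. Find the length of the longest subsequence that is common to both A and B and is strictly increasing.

A longest common strictly increasing subsequence is 2, 3, 7, 17, 18 (length 5); it appears in order in both A and B, and no longer such subsequence exists.

5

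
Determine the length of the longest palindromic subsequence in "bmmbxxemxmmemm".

9

Using dp[i][j] = 2 + dp[i+1][j−1] if the ends match, else max(dp[i+1][j], dp[i][j−1]):
dp[1][14] = 9. A witness is mmemmmemm at positions 2,3,7,8,10,11,12,13,14.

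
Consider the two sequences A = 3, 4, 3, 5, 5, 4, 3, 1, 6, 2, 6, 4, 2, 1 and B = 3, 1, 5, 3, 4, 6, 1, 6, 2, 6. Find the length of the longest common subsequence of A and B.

Backtracking the LCS table gives one alignment: 3 (A1,B1) → 3 (A3,B4) → 4 (A6,B5) → 1 (A8,B7) → 6 (A9,B8) → 2 (A10,B9) → 6 (A11,B10).
So the longest common subsequence has length 7.

7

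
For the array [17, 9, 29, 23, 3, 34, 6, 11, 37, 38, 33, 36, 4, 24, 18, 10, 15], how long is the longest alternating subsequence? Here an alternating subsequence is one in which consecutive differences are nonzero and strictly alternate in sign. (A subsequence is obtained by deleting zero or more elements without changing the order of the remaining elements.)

Track the best alternating length ending on an up-step vs a down-step at each position: up/down = 1/1, 1/2, 3/1, 3/4, 1/4, 5/1, 5/6, 7/6, 7/1, 7/1, 7/8, 9/8, 5/10, 11/10, 11/12, 11/12, 13/12.
The maximum over both is 13; one such subsequence is 17, 9, 29, 23, 34, 6, 37, 33, 36, 4, 24, 10, 15.

13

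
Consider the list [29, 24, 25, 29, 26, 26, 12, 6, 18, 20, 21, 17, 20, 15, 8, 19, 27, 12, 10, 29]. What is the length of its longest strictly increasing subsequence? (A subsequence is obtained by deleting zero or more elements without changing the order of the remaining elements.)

6

One longest increasing subsequence is 12, 18, 20, 21, 27, 29 (positions 7,9,10,11,17,20), of length 6; no longer one exists.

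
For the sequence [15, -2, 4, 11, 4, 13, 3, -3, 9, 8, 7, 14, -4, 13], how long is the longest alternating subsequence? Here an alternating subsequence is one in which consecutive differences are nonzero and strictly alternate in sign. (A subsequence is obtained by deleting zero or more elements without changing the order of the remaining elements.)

11

A longest alternating subsequence is 15, -2, 11, 4, 13, 3, 9, 8, 14, -4, 13 (positions 1,2,4,5,6,7,9,10,12,13,14); its 10 consecutive differences strictly alternate in sign, and length 11 is optimal.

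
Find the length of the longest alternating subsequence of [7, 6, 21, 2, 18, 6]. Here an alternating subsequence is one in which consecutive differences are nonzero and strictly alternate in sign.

A longest alternating subsequence is 7, 6, 21, 2, 18, 6 (positions 1,2,3,4,5,6); its 5 consecutive differences strictly alternate in sign, and length 6 is optimal.

6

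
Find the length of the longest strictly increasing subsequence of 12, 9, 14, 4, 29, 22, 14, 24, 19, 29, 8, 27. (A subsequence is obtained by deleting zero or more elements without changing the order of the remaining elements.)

Scanning left to right, the best length ending at each element is: 12→1, 9→1, 14→2, 4→1, 29→3, 22→3, 14→2, 24→4, 19→3, 29→5, 8→2, 27→5.
So the longest increasing subsequence has length 5, e.g. 12, 14, 22, 24, 29.

5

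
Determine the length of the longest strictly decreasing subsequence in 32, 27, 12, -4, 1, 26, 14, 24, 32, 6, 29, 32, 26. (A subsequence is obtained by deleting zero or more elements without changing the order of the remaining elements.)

5

Let dp[i] be the longest decreasing subsequence ending at position i. Then dp = [1, 2, 3, 4, 4, 3, 4, 4, 1, 5, 2, 1, 3].
The maximum is 5; one witness is 32, 27, 26, 14, 6 at positions 1,2,6,7,10.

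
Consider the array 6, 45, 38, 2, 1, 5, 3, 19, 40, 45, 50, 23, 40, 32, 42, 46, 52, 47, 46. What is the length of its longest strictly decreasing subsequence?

Let dp[i] be the longest decreasing subsequence ending at position i. Then dp = [1, 1, 2, 3, 4, 3, 4, 3, 2, 1, 1, 3, 2, 3, 2, 2, 1, 2, 3].
The maximum is 4; one witness is 45, 38, 2, 1 at positions 2,3,4,5.

4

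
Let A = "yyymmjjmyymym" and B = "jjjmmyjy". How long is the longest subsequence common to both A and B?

Backtracking the LCS table gives one alignment: j (A6,B2) → j (A7,B3) → m (A8,B5) → y (A9,B6) → y (A12,B8).
So the longest common subsequence has length 5.

5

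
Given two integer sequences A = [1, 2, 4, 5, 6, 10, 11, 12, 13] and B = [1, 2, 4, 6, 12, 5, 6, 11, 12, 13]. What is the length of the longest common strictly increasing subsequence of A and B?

8

A longest common strictly increasing subsequence is 1, 2, 4, 5, 6, 11, 12, 13 (length 8); it appears in order in both A and B, and no longer such subsequence exists.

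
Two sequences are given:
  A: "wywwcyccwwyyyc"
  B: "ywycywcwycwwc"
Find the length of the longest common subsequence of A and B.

9

Backtracking the LCS table gives one alignment: w (A1,B2) → y (A2,B5) → w (A3,B6) → w (A4,B8) → y (A6,B9) → c (A8,B10) → w (A9,B11) → w (A10,B12) → c (A14,B13).
So the longest common subsequence has length 9.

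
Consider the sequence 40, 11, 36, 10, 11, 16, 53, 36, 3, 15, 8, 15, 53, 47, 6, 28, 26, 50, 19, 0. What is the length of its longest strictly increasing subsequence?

Let dp[i] be the longest increasing subsequence ending at position i. Then dp = [1, 1, 2, 1, 2, 3, 4, 4, 1, 3, 2, 3, 5, 5, 2, 4, 4, 6, 4, 1].
The maximum is 6; one witness is 10, 11, 16, 36, 47, 50 at positions 4,5,6,8,14,18.

6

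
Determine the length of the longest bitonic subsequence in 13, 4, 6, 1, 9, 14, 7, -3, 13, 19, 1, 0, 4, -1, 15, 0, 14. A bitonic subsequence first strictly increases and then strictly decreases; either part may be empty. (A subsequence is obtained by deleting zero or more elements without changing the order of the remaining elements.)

One longest bitonic subsequence is 4, 6, 9, 14, 13, 1, 0, -1 (positions 2,3,5,6,9,11,12,14): it rises to 14 then falls. Length 8 is optimal.

8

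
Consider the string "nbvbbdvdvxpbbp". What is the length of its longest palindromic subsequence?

7

One longest palindromic subsequence is bbvdvbb (positions 4,5,7,8,9,12,13); it reads the same forward and backward, and the interval DP gives dp[1][14] = 7.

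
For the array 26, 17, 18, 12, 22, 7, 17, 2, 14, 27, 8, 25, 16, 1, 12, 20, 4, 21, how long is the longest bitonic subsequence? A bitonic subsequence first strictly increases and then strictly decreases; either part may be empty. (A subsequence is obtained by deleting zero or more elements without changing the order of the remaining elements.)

Let inc[i] be the LIS ending at i and dec[i] the longest strictly decreasing subsequence starting at i. inc = [1, 1, 2, 1, 3, 1, 2, 1, 2, 4, 2, 4, 3, 1, 3, 4, 2, 5], dec = [6, 5, 5, 4, 5, 3, 4, 2, 3, 5, 2, 4, 3, 1, 2, 2, 1, 1].
max_i inc[i]+dec[i]−1 = 8, with one witness 17, 18, 22, 27, 25, 16, 12, 4.

8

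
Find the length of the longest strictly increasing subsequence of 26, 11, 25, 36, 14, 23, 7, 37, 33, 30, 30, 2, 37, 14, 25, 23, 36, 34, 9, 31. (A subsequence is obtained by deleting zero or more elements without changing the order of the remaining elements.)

Scanning left to right, the best length ending at each element is: 26→1, 11→1, 25→2, 36→3, 14→2, 23→3, 7→1, 37→4, 33→4, 30→4, 30→4, 2→1, 37→5, 14→2, 25→4, 23→3, 36→5, 34→5, 9→2, 31→5.
So the longest increasing subsequence has length 5, e.g. 11, 14, 23, 33, 37.

5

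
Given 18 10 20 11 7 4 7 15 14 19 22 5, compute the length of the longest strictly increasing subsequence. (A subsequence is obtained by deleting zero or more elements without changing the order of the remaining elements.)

One longest increasing subsequence is 10, 11, 15, 19, 22 (positions 2,4,8,10,11), of length 5; no longer one exists.

5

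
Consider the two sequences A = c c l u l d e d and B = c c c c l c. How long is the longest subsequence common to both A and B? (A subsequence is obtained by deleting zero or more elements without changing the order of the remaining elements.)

Backtracking the LCS table gives one alignment: c (A1,B3) → c (A2,B4) → l (A3,B5).
So the longest common subsequence has length 3.

3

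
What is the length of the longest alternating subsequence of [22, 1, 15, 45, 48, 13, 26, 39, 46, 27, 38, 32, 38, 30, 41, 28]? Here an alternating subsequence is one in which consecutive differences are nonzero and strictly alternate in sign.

12

Track the best alternating length ending on an up-step vs a down-step at each position: up/down = 1/1, 1/2, 3/2, 3/1, 3/1, 3/4, 5/4, 5/4, 5/4, 5/6, 7/6, 7/8, 9/6, 7/10, 11/6, 7/12.
The maximum over both is 12; one such subsequence is 22, 1, 15, 13, 39, 27, 38, 32, 38, 30, 41, 28.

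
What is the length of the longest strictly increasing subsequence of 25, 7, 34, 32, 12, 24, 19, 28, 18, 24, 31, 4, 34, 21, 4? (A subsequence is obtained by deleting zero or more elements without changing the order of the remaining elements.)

Scanning left to right, the best length ending at each element is: 25→1, 7→1, 34→2, 32→2, 12→2, 24→3, 19→3, 28→4, 18→3, 24→4, 31→5, 4→1, 34→6, 21→4, 4→1.
So the longest increasing subsequence has length 6, e.g. 7, 12, 24, 28, 31, 34.

6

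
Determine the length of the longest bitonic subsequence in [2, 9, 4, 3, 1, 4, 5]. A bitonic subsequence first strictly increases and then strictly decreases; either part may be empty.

Let inc[i] be the LIS ending at i and dec[i] the longest strictly decreasing subsequence starting at i. inc = [1, 2, 2, 2, 1, 3, 4], dec = [2, 4, 3, 2, 1, 1, 1].
max_i inc[i]+dec[i]−1 = 5, with one witness 2, 9, 4, 3, 1.

5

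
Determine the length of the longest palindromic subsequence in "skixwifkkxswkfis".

One longest palindromic subsequence is sifkwkfis (positions 1,3,7,8,12,13,14,15,16); it reads the same forward and backward, and the interval DP gives dp[1][16] = 9.

9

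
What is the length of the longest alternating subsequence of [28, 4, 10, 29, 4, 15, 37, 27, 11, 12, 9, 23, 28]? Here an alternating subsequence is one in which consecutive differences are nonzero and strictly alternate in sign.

Track the best alternating length ending on an up-step vs a down-step at each position: up/down = 1/1, 1/2, 3/2, 3/1, 1/4, 5/4, 5/1, 5/6, 5/6, 7/6, 5/8, 9/6, 9/6.
The maximum over both is 9; one such subsequence is 28, 4, 10, 4, 15, 11, 12, 9, 23.

9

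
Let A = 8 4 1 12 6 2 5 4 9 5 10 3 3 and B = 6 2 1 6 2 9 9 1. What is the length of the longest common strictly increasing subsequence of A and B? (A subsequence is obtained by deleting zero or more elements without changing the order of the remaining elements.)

A longest common strictly increasing subsequence is 1, 6, 9 (length 3); it appears in order in both A and B, and no longer such subsequence exists.

3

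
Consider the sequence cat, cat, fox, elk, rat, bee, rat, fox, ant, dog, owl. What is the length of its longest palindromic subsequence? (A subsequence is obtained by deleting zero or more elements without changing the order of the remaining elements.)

One longest palindromic subsequence is fox rat bee rat fox (positions 3,5,6,7,8); it reads the same forward and backward, and the interval DP gives dp[1][11] = 5.

5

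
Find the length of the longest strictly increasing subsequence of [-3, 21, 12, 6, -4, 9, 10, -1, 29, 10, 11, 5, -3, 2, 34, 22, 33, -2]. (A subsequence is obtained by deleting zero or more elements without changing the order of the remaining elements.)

Scanning left to right, the best length ending at each element is: -3→1, 21→2, 12→2, 6→2, -4→1, 9→3, 10→4, -1→2, 29→5, 10→4, 11→5, 5→3, -3→2, 2→3, 34→6, 22→6, 33→7, -2→3.
So the longest increasing subsequence has length 7, e.g. -3, 6, 9, 10, 11, 22, 33.

7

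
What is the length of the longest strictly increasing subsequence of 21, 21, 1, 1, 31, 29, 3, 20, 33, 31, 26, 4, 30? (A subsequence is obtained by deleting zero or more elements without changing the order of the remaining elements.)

5

Let dp[i] be the longest increasing subsequence ending at position i. Then dp = [1, 1, 1, 1, 2, 2, 2, 3, 4, 4, 4, 3, 5].
The maximum is 5; one witness is 1, 3, 20, 26, 30 at positions 3,7,8,11,13.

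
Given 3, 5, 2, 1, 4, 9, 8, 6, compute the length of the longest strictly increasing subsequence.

Scanning left to right, the best length ending at each element is: 3→1, 5→2, 2→1, 1→1, 4→2, 9→3, 8→3, 6→3.
So the longest increasing subsequence has length 3, e.g. 3, 5, 9.

3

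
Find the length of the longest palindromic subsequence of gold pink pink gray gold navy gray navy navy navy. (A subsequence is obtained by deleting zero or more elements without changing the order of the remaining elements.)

One longest palindromic subsequence is navy navy navy navy (positions 6,8,9,10); it reads the same forward and backward, and the interval DP gives dp[1][10] = 4.

4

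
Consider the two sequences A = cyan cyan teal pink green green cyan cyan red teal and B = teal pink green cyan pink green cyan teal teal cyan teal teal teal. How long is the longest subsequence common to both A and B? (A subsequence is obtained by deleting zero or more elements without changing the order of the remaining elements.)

7

Backtracking the LCS table gives one alignment: teal (A3,B1) → pink (A4,B2) → green (A5,B3) → green (A6,B6) → cyan (A7,B7) → cyan (A8,B10) → teal (A10,B13).
So the longest common subsequence has length 7.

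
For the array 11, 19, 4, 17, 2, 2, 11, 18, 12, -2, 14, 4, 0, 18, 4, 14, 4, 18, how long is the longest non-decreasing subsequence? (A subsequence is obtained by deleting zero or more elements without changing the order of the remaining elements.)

7

Scanning left to right, the best length ending at each element is: 11→1, 19→2, 4→1, 17→2, 2→1, 2→2, 11→3, 18→4, 12→4, -2→1, 14→5, 4→3, 0→2, 18→6, 4→4, 14→6, 4→5, 18→7.
So the longest non-decreasing subsequence has length 7, e.g. 2, 2, 11, 12, 14, 18, 18.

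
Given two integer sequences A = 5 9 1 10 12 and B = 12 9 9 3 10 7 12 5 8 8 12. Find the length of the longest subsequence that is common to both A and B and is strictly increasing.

A longest common strictly increasing subsequence is 9, 10, 12 (length 3); it appears in order in both A and B, and no longer such subsequence exists.

3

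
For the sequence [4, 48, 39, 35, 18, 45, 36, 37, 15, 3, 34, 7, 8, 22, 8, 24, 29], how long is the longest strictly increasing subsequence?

Let dp[i] be the longest increasing subsequence ending at position i. Then dp = [1, 2, 2, 2, 2, 3, 3, 4, 2, 1, 3, 2, 3, 4, 3, 5, 6].
The maximum is 6; one witness is 4, 7, 8, 22, 24, 29 at positions 1,12,13,14,16,17.

6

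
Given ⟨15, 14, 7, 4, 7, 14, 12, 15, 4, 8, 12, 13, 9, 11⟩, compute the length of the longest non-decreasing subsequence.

5

Let dp[i] be the longest non-decreasing subsequence ending at position i. Then dp = [1, 1, 1, 1, 2, 3, 3, 4, 2, 3, 4, 5, 4, 5].
The maximum is 5; one witness is 7, 7, 12, 12, 13 at positions 3,5,7,11,12.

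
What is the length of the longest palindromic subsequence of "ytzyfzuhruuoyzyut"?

One longest palindromic subsequence is tyzuuuzyt (positions 2,4,6,7,10,11,14,15,17); it reads the same forward and backward, and the interval DP gives dp[1][17] = 9.

9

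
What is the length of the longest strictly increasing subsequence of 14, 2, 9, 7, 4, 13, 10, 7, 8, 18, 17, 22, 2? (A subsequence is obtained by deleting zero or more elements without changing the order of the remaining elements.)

One longest increasing subsequence is 2, 4, 7, 8, 18, 22 (positions 2,5,8,9,10,12), of length 6; no longer one exists.

6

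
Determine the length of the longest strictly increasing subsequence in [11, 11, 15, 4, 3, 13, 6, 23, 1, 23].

Scanning left to right, the best length ending at each element is: 11→1, 11→1, 15→2, 4→1, 3→1, 13→2, 6→2, 23→3, 1→1, 23→3.
So the longest increasing subsequence has length 3, e.g. 11, 15, 23.

3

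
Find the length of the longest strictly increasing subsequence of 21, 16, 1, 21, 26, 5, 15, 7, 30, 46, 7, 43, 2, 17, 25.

Scanning left to right, the best length ending at each element is: 21→1, 16→1, 1→1, 21→2, 26→3, 5→2, 15→3, 7→3, 30→4, 46→5, 7→3, 43→5, 2→2, 17→4, 25→5.
So the longest increasing subsequence has length 5, e.g. 16, 21, 26, 30, 46.

5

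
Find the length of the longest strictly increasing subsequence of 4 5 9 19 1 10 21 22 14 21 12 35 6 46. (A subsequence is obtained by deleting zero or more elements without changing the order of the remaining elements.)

8

One longest increasing subsequence is 4, 5, 9, 19, 21, 22, 35, 46 (positions 1,2,3,4,7,8,12,14), of length 8; no longer one exists.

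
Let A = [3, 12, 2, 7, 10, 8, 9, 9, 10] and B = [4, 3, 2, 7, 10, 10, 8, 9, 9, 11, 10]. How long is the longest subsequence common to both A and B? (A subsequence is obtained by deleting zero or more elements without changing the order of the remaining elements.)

A longest common subsequence is 3, 2, 7, 10, 8, 9, 9, 10 (length 8); the LCS DP confirms no longer common subsequence exists.

8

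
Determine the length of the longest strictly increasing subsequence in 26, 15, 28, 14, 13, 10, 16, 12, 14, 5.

Let dp[i] be the longest increasing subsequence ending at position i. Then dp = [1, 1, 2, 1, 1, 1, 2, 2, 3, 1].
The maximum is 3; one witness is 10, 12, 14 at positions 6,8,9.

3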